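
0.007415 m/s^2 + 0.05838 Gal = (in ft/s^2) 0.007415 m/s^2 is already in m/s^2. 1 Gal = 0.01 m/s^2, so 0.05838 Gal = 0.05838 * 0.01 = 0.0005838 m/s^2. Sum: 0.007415 + 0.0005838 = 0.0079988 m/s^2. 1 ft/s^2 = 0.3048 m/s^2, so 0.0079988 m/s^2 = 0.0079988 / 0.3048 = 0.026242782 ft/s^2 ≈ 0.02624 ft/s^2 (4 s.f.). Final answer: 0.02624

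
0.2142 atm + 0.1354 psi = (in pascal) 1 atm = 101325 Pa, so 0.2142 atm = 0.2142 * 101325 = 21703.815 Pa. 1 psi = 6894.7573 Pa, so 0.1354 psi = 0.1354 * 6894.7573 = 933.55014 Pa. Sum: 21703.815 + 933.55014 = 22637.365 Pa. 22637.365 Pa = 22637.365 pascal ≈ 2.264e+04 pascal (4 s.f.). Final answer: 2.264e+04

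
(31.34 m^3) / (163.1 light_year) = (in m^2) 31.34 m^3 is already in m^3. 1 light_year = 9.4607305e+15 m, so 163.1 light_year = 163.1 * 9.4607305e+15 = 1.5430451e+18 m. Combine: 31.34 m^3 / 1.5430451e+18 m = 2.0310488e-17 m^2. Result: 2.0310488e-17 m^2 ≈ 2.031e-17 m^2 (4 s.f.). Final answer: 2.031e-17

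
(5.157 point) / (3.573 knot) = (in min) 1.65e-05. Check: 1 point = 0.00035277778 m, so 5.157 point = 5.157 * 0.00035277778 = 0.001819275 m. 1 knot = 0.51444444 m/s, so 3.573 knot = 3.573 * 0.51444444 = 1.83811 m/s. Combine: 0.001819275 m / 1.83811 m/s = 0.00098975306 s. 1 min = 60 s, so 0.00098975306 s = 0.00098975306 / 60 = 1.6495884e-05 min ≈ 1.65e-05 min (4 s.f.).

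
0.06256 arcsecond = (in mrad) 1 arcsecond = 4.8481368e-06 rad, so 0.06256 arcsecond = 0.06256 * 4.8481368e-06 = 3.0329944e-07 rad. 1 mrad = 0.001 rad, so 3.0329944e-07 rad = 3.0329944e-07 / 0.001 = 0.00030329944 mrad ≈ 0.0003033 mrad (4 s.f.). Final answer: 0.0003033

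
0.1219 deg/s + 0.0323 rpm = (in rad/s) 1 deg/s = 0.017453293 rad/s, so 0.1219 deg/s = 0.1219 * 0.017453293 = 0.0021275564 rad/s. 1 rpm = 0.10471976 rad/s, so 0.0323 rpm = 0.0323 * 0.10471976 = 0.0033824481 rad/s. Sum: 0.0021275564 + 0.0033824481 = 0.0055100044 rad/s. Result: 0.0055100044 rad/s ≈ 0.00551 rad/s (4 s.f.). Final answer: 0.00551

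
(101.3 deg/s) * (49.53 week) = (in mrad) 1 deg/s = 0.017453293 rad/s, so 101.3 deg/s = 101.3 * 0.017453293 = 1.7680185 rad/s. 1 week = 604800 s, so 49.53 week = 49.53 * 604800 = 29955744 s. Combine: 1.7680185 rad/s * 29955744 s = 52962311 rad. 1 mrad = 0.001 rad, so 52962311 rad = 52962311 / 0.001 = 5.2962311e+10 mrad ≈ 5.296e+10 mrad (4 s.f.). Final answer: 5.296e+10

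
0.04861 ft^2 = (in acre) 1 ft^2 = 0.09290304 m^2, so 0.04861 ft^2 = 0.04861 * 0.09290304 = 0.0045160168 m^2. 1 acre = 4046.8564 m^2, so 0.0045160168 m^2 = 0.0045160168 / 4046.8564 = 1.115932e-06 acre ≈ 1.116e-06 acre (4 s.f.). Final answer: 1.116e-06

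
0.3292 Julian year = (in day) 120.2. Check: 1 Julian year = 31557600 s, so 0.3292 Julian year = 0.3292 * 31557600 = 10388762 s. 1 day = 86400 s, so 10388762 s = 10388762 / 86400 = 120.2403 day ≈ 120.2 day (4 s.f.).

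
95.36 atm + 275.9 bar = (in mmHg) 1 atm = 101325 Pa, so 95.36 atm = 95.36 * 101325 = 9662352 Pa. 1 bar = 100000 Pa, so 275.9 bar = 275.9 * 100000 = 27590000 Pa. Sum: 9662352 + 27590000 = 37252352 Pa. 1 mmHg = 133.32237 Pa, so 37252352 Pa = 37252352 / 133.32237 = 279415.62 mmHg ≈ 2.794e+05 mmHg (4 s.f.). Final answer: 2.794e+05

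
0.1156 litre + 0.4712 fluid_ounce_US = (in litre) 1 litre = 0.001 m^3, so 0.1156 litre = 0.1156 * 0.001 = 0.0001156 m^3. 1 fluid_ounce_US = 2.957353e-05 m^3, so 0.4712 fluid_ounce_US = 0.4712 * 2.957353e-05 = 1.3935047e-05 m^3. Sum: 0.0001156 + 1.3935047e-05 = 0.00012953505 m^3. 1 litre = 0.001 m^3, so 0.00012953505 m^3 = 0.00012953505 / 0.001 = 0.12953505 litre ≈ 0.1295 litre (4 s.f.). Final answer: 0.1295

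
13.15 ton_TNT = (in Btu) 1 ton_TNT = 4.184e+09 J, so 13.15 ton_TNT = 13.15 * 4.184e+09 = 5.50196e+10 J. 1 Btu = 1055.0559 J, so 5.50196e+10 J = 5.50196e+10 / 1055.0559 = 52148519 Btu ≈ 5.215e+07 Btu (4 s.f.). Final answer: 5.215e+07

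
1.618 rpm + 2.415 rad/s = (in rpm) 24.68. Check: 1 rpm = 0.10471976 rad/s, so 1.618 rpm = 1.618 * 0.10471976 = 0.16943656 rad/s. 2.415 rad/s is already in rad/s. Sum: 0.16943656 + 2.415 = 2.5844366 rad/s. 1 rpm = 0.10471976 rad/s, so 2.5844366 rad/s = 2.5844366 / 0.10471976 = 24.679551 rpm ≈ 24.68 rpm (4 s.f.).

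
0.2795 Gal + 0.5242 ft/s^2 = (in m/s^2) 1 Gal = 0.01 m/s^2, so 0.2795 Gal = 0.2795 * 0.01 = 0.002795 m/s^2. 1 ft/s^2 = 0.3048 m/s^2, so 0.5242 ft/s^2 = 0.5242 * 0.3048 = 0.15977616 m/s^2. Sum: 0.002795 + 0.15977616 = 0.16257116 m/s^2. Result: 0.16257116 m/s^2 ≈ 0.1626 m/s^2 (4 s.f.). Final answer: 0.1626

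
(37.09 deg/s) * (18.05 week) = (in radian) 7.067e+06. Check: 1 deg/s = 0.017453293 rad/s, so 37.09 deg/s = 37.09 * 0.017453293 = 0.64734262 rad/s. 1 week = 604800 s, so 18.05 week = 18.05 * 604800 = 10916640 s. Combine: 0.64734262 rad/s * 10916640 s = 7066806.3 rad. 7066806.3 rad = 7066806.3 radian ≈ 7.067e+06 radian (4 s.f.).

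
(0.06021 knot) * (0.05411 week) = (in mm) 1 knot = 0.51444444 m/s, so 0.06021 knot = 0.06021 * 0.51444444 = 0.0309747 m/s. 1 week = 604800 s, so 0.05411 week = 0.05411 * 604800 = 32725.728 s. Combine: 0.0309747 m/s * 32725.728 s = 1013.6696 m. 1 mm = 0.001 m, so 1013.6696 m = 1013.6696 / 0.001 = 1013669.6 mm ≈ 1.014e+06 mm (4 s.f.). Final answer: 1.014e+06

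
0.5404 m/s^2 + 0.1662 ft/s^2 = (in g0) 0.06027. Check: 0.5404 m/s^2 is already in m/s^2. 1 ft/s^2 = 0.3048 m/s^2, so 0.1662 ft/s^2 = 0.1662 * 0.3048 = 0.05065776 m/s^2. Sum: 0.5404 + 0.05065776 = 0.59105776 m/s^2. 1 g0 = 9.80665 m/s^2, so 0.59105776 m/s^2 = 0.59105776 / 9.80665 = 0.060271118 g0 ≈ 0.06027 g0 (4 s.f.).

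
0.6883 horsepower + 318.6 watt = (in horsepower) 1.116. Check: 1 horsepower = 745.69987 W, so 0.6883 horsepower = 0.6883 * 745.69987 = 513.26522 W. 318.6 watt = 318.6 W. Sum: 513.26522 + 318.6 = 831.86522 W. 1 horsepower = 745.69987 W, so 831.86522 W = 831.86522 / 745.69987 = 1.1155496 horsepower ≈ 1.116 horsepower (4 s.f.).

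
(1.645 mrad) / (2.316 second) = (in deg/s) 0.0407. Check: 1 mrad = 0.001 rad, so 1.645 mrad = 1.645 * 0.001 = 0.001645 rad. 2.316 second = 2.316 s. Combine: 0.001645 rad / 2.316 s = 0.00071027634 rad/s. 1 deg/s = 0.017453293 rad/s, so 0.00071027634 rad/s = 0.00071027634 / 0.017453293 = 0.040695836 deg/s ≈ 0.0407 deg/s (4 s.f.).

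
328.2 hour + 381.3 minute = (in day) 13.94. Check: 1 hour = 3600 s, so 328.2 hour = 328.2 * 3600 = 1181520 s. 1 minute = 60 s, so 381.3 minute = 381.3 * 60 = 22878 s. Sum: 1181520 + 22878 = 1204398 s. 1 day = 86400 s, so 1204398 s = 1204398 / 86400 = 13.939792 day ≈ 13.94 day (4 s.f.).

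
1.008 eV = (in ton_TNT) 3.86e-29. Check: 1 eV = 1.6021766e-19 J, so 1.008 eV = 1.008 * 1.6021766e-19 = 1.614994e-19 J. 1 ton_TNT = 4.184e+09 J, so 1.614994e-19 J = 1.614994e-19 / 4.184e+09 = 3.8599284e-29 ton_TNT ≈ 3.86e-29 ton_TNT (4 s.f.).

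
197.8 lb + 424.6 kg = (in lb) 1 lb = 0.45359237 kg, so 197.8 lb = 197.8 * 0.45359237 = 89.720571 kg. 424.6 kg is already in kg. Sum: 89.720571 + 424.6 = 514.32057 kg. 1 lb = 0.45359237 kg, so 514.32057 kg = 514.32057 / 0.45359237 = 1133.8828 lb ≈ 1134 lb (4 s.f.). Final answer: 1134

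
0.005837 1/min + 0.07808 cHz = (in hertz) 0.0008781. Check: 1 1/min = 0.016666667 Hz, so 0.005837 1/min = 0.005837 * 0.016666667 = 9.7283333e-05 Hz. 1 cHz = 0.01 Hz, so 0.07808 cHz = 0.07808 * 0.01 = 0.0007808 Hz. Sum: 9.7283333e-05 + 0.0007808 = 0.00087808333 Hz. 0.00087808333 Hz = 0.00087808333 hertz ≈ 0.0008781 hertz (4 s.f.).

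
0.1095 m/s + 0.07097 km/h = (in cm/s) 12.92. Check: 0.1095 m/s is already in m/s. 1 km/h = 0.27777778 m/s, so 0.07097 km/h = 0.07097 * 0.27777778 = 0.019713889 m/s. Sum: 0.1095 + 0.019713889 = 0.12921389 m/s. 1 cm/s = 0.01 m/s, so 0.12921389 m/s = 0.12921389 / 0.01 = 12.921389 cm/s ≈ 12.92 cm/s (4 s.f.).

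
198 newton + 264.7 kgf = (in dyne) 198 newton = 198 N. 1 kgf = 9.80665 N, so 264.7 kgf = 264.7 * 9.80665 = 2595.8203 N. Sum: 198 + 2595.8203 = 2793.8203 N. 1 dyne = 1e-05 N, so 2793.8203 N = 2793.8203 / 1e-05 = 2.7938203e+08 dyne ≈ 2.794e+08 dyne (4 s.f.). Final answer: 2.794e+08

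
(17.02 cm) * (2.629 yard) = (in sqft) 1 cm = 0.01 m, so 17.02 cm = 17.02 * 0.01 = 0.1702 m. 1 yard = 0.9144 m, so 2.629 yard = 2.629 * 0.9144 = 2.4039576 m. Combine: 0.1702 m * 2.4039576 m = 0.40915358 m^2. 1 sqft = 0.09290304 m^2, so 0.40915358 m^2 = 0.40915358 / 0.09290304 = 4.4040925 sqft ≈ 4.404 sqft (4 s.f.). Final answer: 4.404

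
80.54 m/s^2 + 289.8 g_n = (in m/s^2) 80.54 m/s^2 is already in m/s^2. 1 g_n = 9.80665 m/s^2, so 289.8 g_n = 289.8 * 9.80665 = 2841.9672 m/s^2. Sum: 80.54 + 2841.9672 = 2922.5072 m/s^2. Result: 2922.5072 m/s^2 ≈ 2923 m/s^2 (4 s.f.). Final answer: 2923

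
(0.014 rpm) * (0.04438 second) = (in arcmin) 1 rpm = 0.10471976 rad/s, so 0.014 rpm = 0.014 * 0.10471976 = 0.0014660766 rad/s. 0.04438 second = 0.04438 s. Combine: 0.0014660766 rad/s * 0.04438 s = 6.5064478e-05 rad. 1 arcmin = 0.00029088821 rad, so 6.5064478e-05 rad = 6.5064478e-05 / 0.00029088821 = 0.2236752 arcmin ≈ 0.2237 arcmin (4 s.f.). Final answer: 0.2237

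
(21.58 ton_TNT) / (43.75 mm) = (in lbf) 4.64e+11. Check: 1 ton_TNT = 4.184e+09 J, so 21.58 ton_TNT = 21.58 * 4.184e+09 = 9.029072e+10 J. 1 mm = 0.001 m, so 43.75 mm = 43.75 * 0.001 = 0.04375 m. Combine: 9.029072e+10 J / 0.04375 m = 2.0637879e+12 N. 1 lbf = 4.4482216 N, so 2.0637879e+12 N = 2.0637879e+12 / 4.4482216 = 4.6395797e+11 lbf ≈ 4.64e+11 lbf (4 s.f.).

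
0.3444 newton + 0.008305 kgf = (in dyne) 4.258e+04. Check: 0.3444 newton = 0.3444 N. 1 kgf = 9.80665 N, so 0.008305 kgf = 0.008305 * 9.80665 = 0.081444228 N. Sum: 0.3444 + 0.081444228 = 0.42584423 N. 1 dyne = 1e-05 N, so 0.42584423 N = 0.42584423 / 1e-05 = 42584.423 dyne ≈ 4.258e+04 dyne (4 s.f.).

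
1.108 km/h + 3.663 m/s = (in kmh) 1 km/h = 0.27777778 m/s, so 1.108 km/h = 1.108 * 0.27777778 = 0.30777778 m/s. 3.663 m/s is already in m/s. Sum: 0.30777778 + 3.663 = 3.9707778 m/s. 1 kmh = 0.27777778 m/s, so 3.9707778 m/s = 3.9707778 / 0.27777778 = 14.2948 kmh ≈ 14.29 kmh (4 s.f.). Final answer: 14.29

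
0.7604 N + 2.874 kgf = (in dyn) 0.7604 N is already in N. 1 kgf = 9.80665 N, so 2.874 kgf = 2.874 * 9.80665 = 28.184312 N. Sum: 0.7604 + 28.184312 = 28.944712 N. 1 dyn = 1e-05 N, so 28.944712 N = 28.944712 / 1e-05 = 2894471.2 dyn ≈ 2.894e+06 dyn (4 s.f.). Final answer: 2.894e+06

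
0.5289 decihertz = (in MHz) 5.289e-08. Check: 1 decihertz = 0.1 Hz, so 0.5289 decihertz = 0.5289 * 0.1 = 0.05289 Hz. 1 MHz = 1000000 Hz, so 0.05289 Hz = 0.05289 / 1000000 = 5.289e-08 MHz.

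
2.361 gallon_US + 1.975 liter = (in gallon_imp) 2.4. Check: 1 gallon_US = 0.0037854118 m^3, so 2.361 gallon_US = 2.361 * 0.0037854118 = 0.0089373572 m^3. 1 liter = 0.001 m^3, so 1.975 liter = 1.975 * 0.001 = 0.001975 m^3. Sum: 0.0089373572 + 0.001975 = 0.010912357 m^3. 1 gallon_imp = 0.00454609 m^3, so 0.010912357 m^3 = 0.010912357 / 0.00454609 = 2.400383 gallon_imp ≈ 2.4 gallon_imp (4 s.f.).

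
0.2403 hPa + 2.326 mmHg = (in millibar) 1 hPa = 100 Pa, so 0.2403 hPa = 0.2403 * 100 = 24.03 Pa. 1 mmHg = 133.32237 Pa, so 2.326 mmHg = 2.326 * 133.32237 = 310.10783 Pa. Sum: 24.03 + 310.10783 = 334.13783 Pa. 1 millibar = 100 Pa, so 334.13783 Pa = 334.13783 / 100 = 3.3413783 millibar ≈ 3.341 millibar (4 s.f.). Final answer: 3.341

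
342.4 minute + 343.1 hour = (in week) 1 minute = 60 s, so 342.4 minute = 342.4 * 60 = 20544 s. 1 hour = 3600 s, so 343.1 hour = 343.1 * 3600 = 1235160 s. Sum: 20544 + 1235160 = 1255704 s. 1 week = 604800 s, so 1255704 s = 1255704 / 604800 = 2.0762302 week ≈ 2.076 week (4 s.f.). Final answer: 2.076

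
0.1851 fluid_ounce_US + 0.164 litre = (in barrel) 1 fluid_ounce_US = 2.957353e-05 m^3, so 0.1851 fluid_ounce_US = 0.1851 * 2.957353e-05 = 5.4740603e-06 m^3. 1 litre = 0.001 m^3, so 0.164 litre = 0.164 * 0.001 = 0.000164 m^3. Sum: 5.4740603e-06 + 0.000164 = 0.00016947406 m^3. 1 barrel = 0.15898729 m^3, so 0.00016947406 m^3 = 0.00016947406 / 0.15898729 = 0.0010659598 barrel ≈ 0.001066 barrel (4 s.f.). Final answer: 0.001066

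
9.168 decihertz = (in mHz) 1 decihertz = 0.1 Hz, so 9.168 decihertz = 9.168 * 0.1 = 0.9168 Hz. 1 mHz = 0.001 Hz, so 0.9168 Hz = 0.9168 / 0.001 = 916.8 mHz. Final answer: 916.8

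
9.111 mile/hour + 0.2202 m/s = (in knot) 8.345. Check: 1 mile/hour = 0.44704 m/s, so 9.111 mile/hour = 9.111 * 0.44704 = 4.0729814 m/s. 0.2202 m/s is already in m/s. Sum: 4.0729814 + 0.2202 = 4.2931814 m/s. 1 knot = 0.51444444 m/s, so 4.2931814 m/s = 4.2931814 / 0.51444444 = 8.3452771 knot ≈ 8.345 knot (4 s.f.).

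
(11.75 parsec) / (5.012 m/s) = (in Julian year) 2.292e+09. Check: 1 parsec = 3.0856776e+16 m, so 11.75 parsec = 11.75 * 3.0856776e+16 = 3.6256712e+17 m. 5.012 m/s is already in m/s. Combine: 3.6256712e+17 m / 5.012 m/s = 7.2339808e+16 s. 1 Julian year = 31557600 s, so 7.2339808e+16 s = 7.2339808e+16 / 31557600 = 2.2923102e+09 Julian year ≈ 2.292e+09 Julian year (4 s.f.).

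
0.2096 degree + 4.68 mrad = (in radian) 1 degree = 0.017453293 rad, so 0.2096 degree = 0.2096 * 0.017453293 = 0.0036582101 rad. 1 mrad = 0.001 rad, so 4.68 mrad = 4.68 * 0.001 = 0.00468 rad. Sum: 0.0036582101 + 0.00468 = 0.0083382101 rad. 0.0083382101 rad = 0.0083382101 radian ≈ 0.008338 radian (4 s.f.). Final answer: 0.008338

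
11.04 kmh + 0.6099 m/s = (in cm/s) 367.7. Check: 1 kmh = 0.27777778 m/s, so 11.04 kmh = 11.04 * 0.27777778 = 3.0666667 m/s. 0.6099 m/s is already in m/s. Sum: 3.0666667 + 0.6099 = 3.6765667 m/s. 1 cm/s = 0.01 m/s, so 3.6765667 m/s = 3.6765667 / 0.01 = 367.65667 cm/s ≈ 367.7 cm/s (4 s.f.).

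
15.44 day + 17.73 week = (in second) 1 day = 86400 s, so 15.44 day = 15.44 * 86400 = 1334016 s. 1 week = 604800 s, so 17.73 week = 17.73 * 604800 = 10723104 s. Sum: 1334016 + 10723104 = 12057120 s. 12057120 s = 12057120 second ≈ 1.206e+07 second (4 s.f.). Final answer: 1.206e+07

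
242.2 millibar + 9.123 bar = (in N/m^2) 1 millibar = 100 Pa, so 242.2 millibar = 242.2 * 100 = 24220 Pa. 1 bar = 100000 Pa, so 9.123 bar = 9.123 * 100000 = 912300 Pa. Sum: 24220 + 912300 = 936520 Pa. 936520 Pa = 936520 N/m^2 ≈ 9.365e+05 N/m^2 (4 s.f.). Final answer: 9.365e+05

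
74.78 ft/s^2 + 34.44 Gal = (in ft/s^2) 75.91. Check: 1 ft/s^2 = 0.3048 m/s^2, so 74.78 ft/s^2 = 74.78 * 0.3048 = 22.792944 m/s^2. 1 Gal = 0.01 m/s^2, so 34.44 Gal = 34.44 * 0.01 = 0.3444 m/s^2. Sum: 22.792944 + 0.3444 = 23.137344 m/s^2. 1 ft/s^2 = 0.3048 m/s^2, so 23.137344 m/s^2 = 23.137344 / 0.3048 = 75.909921 ft/s^2 ≈ 75.91 ft/s^2 (4 s.f.).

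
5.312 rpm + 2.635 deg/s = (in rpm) 5.751. Check: 1 rpm = 0.10471976 rad/s, so 5.312 rpm = 5.312 * 0.10471976 = 0.55627134 rad/s. 1 deg/s = 0.017453293 rad/s, so 2.635 deg/s = 2.635 * 0.017453293 = 0.045989426 rad/s. Sum: 0.55627134 + 0.045989426 = 0.60226076 rad/s. 1 rpm = 0.10471976 rad/s, so 0.60226076 rad/s = 0.60226076 / 0.10471976 = 5.7511667 rpm ≈ 5.751 rpm (4 s.f.).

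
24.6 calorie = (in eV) 1 calorie = 4.184 J, so 24.6 calorie = 24.6 * 4.184 = 102.9264 J. 1 eV = 1.6021766e-19 J, so 102.9264 J = 102.9264 / 1.6021766e-19 = 6.4241606e+20 eV ≈ 6.424e+20 eV (4 s.f.). Final answer: 6.424e+20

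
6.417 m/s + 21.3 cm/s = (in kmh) 6.417 m/s is already in m/s. 1 cm/s = 0.01 m/s, so 21.3 cm/s = 21.3 * 0.01 = 0.213 m/s. Sum: 6.417 + 0.213 = 6.63 m/s. 1 kmh = 0.27777778 m/s, so 6.63 m/s = 6.63 / 0.27777778 = 23.868 kmh ≈ 23.87 kmh (4 s.f.). Final answer: 23.87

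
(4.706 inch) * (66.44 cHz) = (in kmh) 0.2859. Check: 1 inch = 0.0254 m, so 4.706 inch = 4.706 * 0.0254 = 0.1195324 m. 1 cHz = 0.01 Hz, so 66.44 cHz = 66.44 * 0.01 = 0.6644 Hz. Combine: 0.1195324 m * 0.6644 Hz = 0.079417327 m/s. 1 kmh = 0.27777778 m/s, so 0.079417327 m/s = 0.079417327 / 0.27777778 = 0.28590238 kmh ≈ 0.2859 kmh (4 s.f.).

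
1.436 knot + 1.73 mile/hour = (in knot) 2.939. Check: 1 knot = 0.51444444 m/s, so 1.436 knot = 1.436 * 0.51444444 = 0.73874222 m/s. 1 mile/hour = 0.44704 m/s, so 1.73 mile/hour = 1.73 * 0.44704 = 0.7733792 m/s. Sum: 0.73874222 + 0.7733792 = 1.5121214 m/s. 1 knot = 0.51444444 m/s, so 1.5121214 m/s = 1.5121214 / 0.51444444 = 2.9393289 knot ≈ 2.939 knot (4 s.f.).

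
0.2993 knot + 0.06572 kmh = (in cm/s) 17.22. Check: 1 knot = 0.51444444 m/s, so 0.2993 knot = 0.2993 * 0.51444444 = 0.15397322 m/s. 1 kmh = 0.27777778 m/s, so 0.06572 kmh = 0.06572 * 0.27777778 = 0.018255556 m/s. Sum: 0.15397322 + 0.018255556 = 0.17222878 m/s. 1 cm/s = 0.01 m/s, so 0.17222878 m/s = 0.17222878 / 0.01 = 17.222878 cm/s ≈ 17.22 cm/s (4 s.f.).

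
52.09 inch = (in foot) 4.341. Check: 1 inch = 0.0254 m, so 52.09 inch = 52.09 * 0.0254 = 1.323086 m. 1 foot = 0.3048 m, so 1.323086 m = 1.323086 / 0.3048 = 4.3408333 foot ≈ 4.341 foot (4 s.f.).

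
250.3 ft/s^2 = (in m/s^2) 76.29. Check: 1 ft/s^2 = 0.3048 m/s^2, so 250.3 ft/s^2 = 250.3 * 0.3048 = 76.29144 m/s^2. Result: 76.29144 m/s^2 ≈ 76.29 m/s^2 (4 s.f.).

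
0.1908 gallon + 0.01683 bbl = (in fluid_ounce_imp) 1 gallon = 0.0037854118 m^3, so 0.1908 gallon = 0.1908 * 0.0037854118 = 0.00072225657 m^3. 1 bbl = 0.15898729 m^3, so 0.01683 bbl = 0.01683 * 0.15898729 = 0.0026757562 m^3. Sum: 0.00072225657 + 0.0026757562 = 0.0033980127 m^3. 1 fluid_ounce_imp = 2.8413063e-05 m^3, so 0.0033980127 m^3 = 0.0033980127 / 2.8413063e-05 = 119.59333 fluid_ounce_imp ≈ 119.6 fluid_ounce_imp (4 s.f.). Final answer: 119.6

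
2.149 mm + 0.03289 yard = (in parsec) 1.044e-18. Check: 1 mm = 0.001 m, so 2.149 mm = 2.149 * 0.001 = 0.002149 m. 1 yard = 0.9144 m, so 0.03289 yard = 0.03289 * 0.9144 = 0.030074616 m. Sum: 0.002149 + 0.030074616 = 0.032223616 m. 1 parsec = 3.0856776e+16 m, so 0.032223616 m = 0.032223616 / 3.0856776e+16 = 1.0442963e-18 parsec ≈ 1.044e-18 parsec (4 s.f.).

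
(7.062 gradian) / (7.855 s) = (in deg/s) 1 gradian = 0.015707963 rad, so 7.062 gradian = 7.062 * 0.015707963 = 0.11092964 rad. 7.855 s is already in s. Combine: 0.11092964 rad / 7.855 s = 0.014122169 rad/s. 1 deg/s = 0.017453293 rad/s, so 0.014122169 rad/s = 0.014122169 / 0.017453293 = 0.80914067 deg/s ≈ 0.8091 deg/s (4 s.f.). Final answer: 0.8091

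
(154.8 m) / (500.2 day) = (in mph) 8.012e-06. Check: 154.8 m is already in m. 1 day = 86400 s, so 500.2 day = 500.2 * 86400 = 43217280 s. Combine: 154.8 m / 43217280 s = 3.5819006e-06 m/s. 1 mph = 0.44704 m/s, so 3.5819006e-06 m/s = 3.5819006e-06 / 0.44704 = 8.0124834e-06 mph ≈ 8.012e-06 mph (4 s.f.).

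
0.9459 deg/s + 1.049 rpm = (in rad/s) 1 deg/s = 0.017453293 rad/s, so 0.9459 deg/s = 0.9459 * 0.017453293 = 0.016509069 rad/s. 1 rpm = 0.10471976 rad/s, so 1.049 rpm = 1.049 * 0.10471976 = 0.10985102 rad/s. Sum: 0.016509069 + 0.10985102 = 0.12636009 rad/s. Result: 0.12636009 rad/s ≈ 0.1264 rad/s (4 s.f.). Final answer: 0.1264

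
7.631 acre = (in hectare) 1 acre = 4046.8564 m^2, so 7.631 acre = 7.631 * 4046.8564 = 30881.561 m^2. 1 hectare = 10000 m^2, so 30881.561 m^2 = 30881.561 / 10000 = 3.0881561 hectare ≈ 3.088 hectare (4 s.f.). Final answer: 3.088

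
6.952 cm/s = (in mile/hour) 1 cm/s = 0.01 m/s, so 6.952 cm/s = 6.952 * 0.01 = 0.06952 m/s. 1 mile/hour = 0.44704 m/s, so 0.06952 m/s = 0.06952 / 0.44704 = 0.15551181 mile/hour ≈ 0.1555 mile/hour (4 s.f.). Final answer: 0.1555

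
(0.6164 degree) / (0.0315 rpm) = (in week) 1 degree = 0.017453293 rad, so 0.6164 degree = 0.6164 * 0.017453293 = 0.01075821 rad. 1 rpm = 0.10471976 rad/s, so 0.0315 rpm = 0.0315 * 0.10471976 = 0.0032986723 rad/s. Combine: 0.01075821 rad / 0.0032986723 rad/s = 3.2613757 s. 1 week = 604800 s, so 3.2613757 s = 3.2613757 / 604800 = 5.3924862e-06 week ≈ 5.392e-06 week (4 s.f.). Final answer: 5.392e-06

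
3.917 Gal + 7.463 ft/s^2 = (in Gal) 231.4. Check: 1 Gal = 0.01 m/s^2, so 3.917 Gal = 3.917 * 0.01 = 0.03917 m/s^2. 1 ft/s^2 = 0.3048 m/s^2, so 7.463 ft/s^2 = 7.463 * 0.3048 = 2.2747224 m/s^2. Sum: 0.03917 + 2.2747224 = 2.3138924 m/s^2. 1 Gal = 0.01 m/s^2, so 2.3138924 m/s^2 = 2.3138924 / 0.01 = 231.38924 Gal ≈ 231.4 Gal (4 s.f.).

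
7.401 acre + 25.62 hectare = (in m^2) 2.862e+05. Check: 1 acre = 4046.8564 m^2, so 7.401 acre = 7.401 * 4046.8564 = 29950.784 m^2. 1 hectare = 10000 m^2, so 25.62 hectare = 25.62 * 10000 = 256200 m^2. Sum: 29950.784 + 256200 = 286150.78 m^2. Result: 286150.78 m^2 ≈ 2.862e+05 m^2 (4 s.f.).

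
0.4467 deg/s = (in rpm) 0.07445. Check: 1 deg/s = 0.017453293 rad/s, so 0.4467 deg/s = 0.4467 * 0.017453293 = 0.0077963858 rad/s. 1 rpm = 0.10471976 rad/s, so 0.0077963858 rad/s = 0.0077963858 / 0.10471976 = 0.07445 rpm.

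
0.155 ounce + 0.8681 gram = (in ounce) 1 ounce = 0.028349523 kg, so 0.155 ounce = 0.155 * 0.028349523 = 0.0043941761 kg. 1 gram = 0.001 kg, so 0.8681 gram = 0.8681 * 0.001 = 0.0008681 kg. Sum: 0.0043941761 + 0.0008681 = 0.0052622761 kg. 1 ounce = 0.028349523 kg, so 0.0052622761 kg = 0.0052622761 / 0.028349523 = 0.18562133 ounce ≈ 0.1856 ounce (4 s.f.). Final answer: 0.1856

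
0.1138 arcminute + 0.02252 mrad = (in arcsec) 11.47. Check: 1 arcminute = 0.00029088821 rad, so 0.1138 arcminute = 0.1138 * 0.00029088821 = 3.3103078e-05 rad. 1 mrad = 0.001 rad, so 0.02252 mrad = 0.02252 * 0.001 = 2.252e-05 rad. Sum: 3.3103078e-05 + 2.252e-05 = 5.5623078e-05 rad. 1 arcsec = 4.8481368e-06 rad, so 5.5623078e-05 rad = 5.5623078e-05 / 4.8481368e-06 = 11.473083 arcsec ≈ 11.47 arcsec (4 s.f.).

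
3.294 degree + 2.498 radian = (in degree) 146.4. Check: 1 degree = 0.017453293 rad, so 3.294 degree = 3.294 * 0.017453293 = 0.057491146 rad. 2.498 radian = 2.498 rad. Sum: 0.057491146 + 2.498 = 2.5554911 rad. 1 degree = 0.017453293 rad, so 2.5554911 rad = 2.5554911 / 0.017453293 = 146.41886 degree ≈ 146.4 degree (4 s.f.).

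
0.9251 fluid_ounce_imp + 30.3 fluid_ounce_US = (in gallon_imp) 1 fluid_ounce_imp = 2.8413063e-05 m^3, so 0.9251 fluid_ounce_imp = 0.9251 * 2.8413063e-05 = 2.6284924e-05 m^3. 1 fluid_ounce_US = 2.957353e-05 m^3, so 30.3 fluid_ounce_US = 30.3 * 2.957353e-05 = 0.00089607795 m^3. Sum: 2.6284924e-05 + 0.00089607795 = 0.00092236287 m^3. 1 gallon_imp = 0.00454609 m^3, so 0.00092236287 m^3 = 0.00092236287 / 0.00454609 = 0.20289147 gallon_imp ≈ 0.2029 gallon_imp (4 s.f.). Final answer: 0.2029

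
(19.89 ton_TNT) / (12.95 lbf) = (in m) 1.445e+09. Check: 1 ton_TNT = 4.184e+09 J, so 19.89 ton_TNT = 19.89 * 4.184e+09 = 8.321976e+10 J. 1 lbf = 4.4482216 N, so 12.95 lbf = 12.95 * 4.4482216 = 57.60447 N. Combine: 8.321976e+10 J / 57.60447 N = 1.4446754e+09 m. Result: 1.4446754e+09 m ≈ 1.445e+09 m (4 s.f.).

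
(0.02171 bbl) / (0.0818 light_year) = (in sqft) 1 bbl = 0.15898729 m^3, so 0.02171 bbl = 0.02171 * 0.15898729 = 0.0034516142 m^3. 1 light_year = 9.4607305e+15 m, so 0.0818 light_year = 0.0818 * 9.4607305e+15 = 7.7388775e+14 m. Combine: 0.0034516142 m^3 / 7.7388775e+14 m = 4.4600966e-18 m^2. 1 sqft = 0.09290304 m^2, so 4.4600966e-18 m^2 = 4.4600966e-18 / 0.09290304 = 4.8008081e-17 sqft ≈ 4.801e-17 sqft (4 s.f.). Final answer: 4.801e-17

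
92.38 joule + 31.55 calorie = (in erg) 2.244e+09. Check: 92.38 joule = 92.38 J. 1 calorie = 4.184 J, so 31.55 calorie = 31.55 * 4.184 = 132.0052 J. Sum: 92.38 + 132.0052 = 224.3852 J. 1 erg = 1e-07 J, so 224.3852 J = 224.3852 / 1e-07 = 2.243852e+09 erg ≈ 2.244e+09 erg (4 s.f.).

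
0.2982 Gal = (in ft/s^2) 0.009783. Check: 1 Gal = 0.01 m/s^2, so 0.2982 Gal = 0.2982 * 0.01 = 0.002982 m/s^2. 1 ft/s^2 = 0.3048 m/s^2, so 0.002982 m/s^2 = 0.002982 / 0.3048 = 0.0097834646 ft/s^2 ≈ 0.009783 ft/s^2 (4 s.f.).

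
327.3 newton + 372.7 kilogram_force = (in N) 3982. Check: 327.3 newton = 327.3 N. 1 kilogram_force = 9.80665 N, so 372.7 kilogram_force = 372.7 * 9.80665 = 3654.9385 N. Sum: 327.3 + 3654.9385 = 3982.2385 N. Result: 3982.2385 N ≈ 3982 N (4 s.f.).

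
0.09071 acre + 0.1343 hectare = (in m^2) 1 acre = 4046.8564 m^2, so 0.09071 acre = 0.09071 * 4046.8564 = 367.09035 m^2. 1 hectare = 10000 m^2, so 0.1343 hectare = 0.1343 * 10000 = 1343 m^2. Sum: 367.09035 + 1343 = 1710.0903 m^2. Result: 1710.0903 m^2 ≈ 1710 m^2 (4 s.f.). Final answer: 1710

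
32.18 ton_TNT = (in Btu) 1.276e+08. Check: 1 ton_TNT = 4.184e+09 J, so 32.18 ton_TNT = 32.18 * 4.184e+09 = 1.3464112e+11 J. 1 Btu = 1055.0559 J, so 1.3464112e+11 J = 1.3464112e+11 / 1055.0559 = 1.2761516e+08 Btu ≈ 1.276e+08 Btu (4 s.f.).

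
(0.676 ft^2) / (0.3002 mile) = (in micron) 130. Check: 1 ft^2 = 0.09290304 m^2, so 0.676 ft^2 = 0.676 * 0.09290304 = 0.062802455 m^2. 1 mile = 1609.344 m, so 0.3002 mile = 0.3002 * 1609.344 = 483.12507 m. Combine: 0.062802455 m^2 / 483.12507 m = 0.00012999213 m. 1 micron = 1e-06 m, so 0.00012999213 m = 0.00012999213 / 1e-06 = 129.99213 micron ≈ 130 micron (4 s.f.).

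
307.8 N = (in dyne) 3.078e+07. Check: 1 dyne = 1e-05 N, so 307.8 N = 307.8 / 1e-05 = 30780000 dyne ≈ 3.078e+07 dyne (4 s.f.).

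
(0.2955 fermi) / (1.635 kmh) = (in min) 1.084e-17. Check: 1 fermi = 1e-15 m, so 0.2955 fermi = 0.2955 * 1e-15 = 2.955e-16 m. 1 kmh = 0.27777778 m/s, so 1.635 kmh = 1.635 * 0.27777778 = 0.45416667 m/s. Combine: 2.955e-16 m / 0.45416667 m/s = 6.506422e-16 s. 1 min = 60 s, so 6.506422e-16 s = 6.506422e-16 / 60 = 1.0844037e-17 min ≈ 1.084e-17 min (4 s.f.).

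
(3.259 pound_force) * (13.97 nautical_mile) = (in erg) 1 pound_force = 4.4482216 N, so 3.259 pound_force = 3.259 * 4.4482216 = 14.496754 N. 1 nautical_mile = 1852 m, so 13.97 nautical_mile = 13.97 * 1852 = 25872.44 m. Combine: 14.496754 N * 25872.44 m = 375066.4 J. 1 erg = 1e-07 J, so 375066.4 J = 375066.4 / 1e-07 = 3.750664e+12 erg ≈ 3.751e+12 erg (4 s.f.). Final answer: 3.751e+12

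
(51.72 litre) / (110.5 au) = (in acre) 1 litre = 0.001 m^3, so 51.72 litre = 51.72 * 0.001 = 0.05172 m^3. 1 au = 1.4959787e+11 m, so 110.5 au = 110.5 * 1.4959787e+11 = 1.6530565e+13 m. Combine: 0.05172 m^3 / 1.6530565e+13 m = 3.1287497e-15 m^2. 1 acre = 4046.8564 m^2, so 3.1287497e-15 m^2 = 3.1287497e-15 / 4046.8564 = 7.731309e-19 acre ≈ 7.731e-19 acre (4 s.f.). Final answer: 7.731e-19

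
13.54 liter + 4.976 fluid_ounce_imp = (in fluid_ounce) 462.6. Check: 1 liter = 0.001 m^3, so 13.54 liter = 13.54 * 0.001 = 0.01354 m^3. 1 fluid_ounce_imp = 2.8413063e-05 m^3, so 4.976 fluid_ounce_imp = 4.976 * 2.8413063e-05 = 0.0001413834 m^3. Sum: 0.01354 + 0.0001413834 = 0.013681383 m^3. 1 fluid_ounce = 2.957353e-05 m^3, so 0.013681383 m^3 = 0.013681383 / 2.957353e-05 = 462.62261 fluid_ounce ≈ 462.6 fluid_ounce (4 s.f.).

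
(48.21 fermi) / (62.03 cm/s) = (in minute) 1.295e-15. Check: 1 fermi = 1e-15 m, so 48.21 fermi = 48.21 * 1e-15 = 4.821e-14 m. 1 cm/s = 0.01 m/s, so 62.03 cm/s = 62.03 * 0.01 = 0.6203 m/s. Combine: 4.821e-14 m / 0.6203 m/s = 7.7720458e-14 s. 1 minute = 60 s, so 7.7720458e-14 s = 7.7720458e-14 / 60 = 1.295341e-15 minute ≈ 1.295e-15 minute (4 s.f.).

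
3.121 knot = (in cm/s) 160.6. Check: 1 knot = 0.51444444 m/s, so 3.121 knot = 3.121 * 0.51444444 = 1.6055811 m/s. 1 cm/s = 0.01 m/s, so 1.6055811 m/s = 1.6055811 / 0.01 = 160.55811 cm/s ≈ 160.6 cm/s (4 s.f.).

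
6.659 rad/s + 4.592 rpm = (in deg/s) 6.659 rad/s is already in rad/s. 1 rpm = 0.10471976 rad/s, so 4.592 rpm = 4.592 * 0.10471976 = 0.48087312 rad/s. Sum: 6.659 + 0.48087312 = 7.1398731 rad/s. 1 deg/s = 0.017453293 rad/s, so 7.1398731 rad/s = 7.1398731 / 0.017453293 = 409.0846 deg/s ≈ 409.1 deg/s (4 s.f.). Final answer: 409.1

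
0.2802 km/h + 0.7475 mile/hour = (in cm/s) 41.2. Check: 1 km/h = 0.27777778 m/s, so 0.2802 km/h = 0.2802 * 0.27777778 = 0.077833333 m/s. 1 mile/hour = 0.44704 m/s, so 0.7475 mile/hour = 0.7475 * 0.44704 = 0.3341624 m/s. Sum: 0.077833333 + 0.3341624 = 0.41199573 m/s. 1 cm/s = 0.01 m/s, so 0.41199573 m/s = 0.41199573 / 0.01 = 41.199573 cm/s ≈ 41.2 cm/s (4 s.f.).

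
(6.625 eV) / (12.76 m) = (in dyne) 8.319e-15. Check: 1 eV = 1.6021766e-19 J, so 6.625 eV = 6.625 * 1.6021766e-19 = 1.061442e-18 J. 12.76 m is already in m. Combine: 1.061442e-18 J / 12.76 m = 8.3185111e-20 N. 1 dyne = 1e-05 N, so 8.3185111e-20 N = 8.3185111e-20 / 1e-05 = 8.3185111e-15 dyne ≈ 8.319e-15 dyne (4 s.f.).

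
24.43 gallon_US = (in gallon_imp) 1 gallon_US = 0.0037854118 m^3, so 24.43 gallon_US = 24.43 * 0.0037854118 = 0.09247761 m^3. 1 gallon_imp = 0.00454609 m^3, so 0.09247761 m^3 = 0.09247761 / 0.00454609 = 20.34223 gallon_imp ≈ 20.34 gallon_imp (4 s.f.). Final answer: 20.34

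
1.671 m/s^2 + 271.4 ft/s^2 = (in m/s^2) 1.671 m/s^2 is already in m/s^2. 1 ft/s^2 = 0.3048 m/s^2, so 271.4 ft/s^2 = 271.4 * 0.3048 = 82.72272 m/s^2. Sum: 1.671 + 82.72272 = 84.39372 m/s^2. Result: 84.39372 m/s^2 ≈ 84.39 m/s^2 (4 s.f.). Final answer: 84.39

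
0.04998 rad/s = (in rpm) 0.4773. Check: 1 rpm = 0.10471976 rad/s, so 0.04998 rad/s = 0.04998 / 0.10471976 = 0.47727384 rpm ≈ 0.4773 rpm (4 s.f.).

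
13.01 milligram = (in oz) 0.0004589. Check: 1 milligram = 1e-06 kg, so 13.01 milligram = 13.01 * 1e-06 = 1.301e-05 kg. 1 oz = 0.028349523 kg, so 1.301e-05 kg = 1.301e-05 / 0.028349523 = 0.00045891424 oz ≈ 0.0004589 oz (4 s.f.).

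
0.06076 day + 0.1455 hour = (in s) 5773. Check: 1 day = 86400 s, so 0.06076 day = 0.06076 * 86400 = 5249.664 s. 1 hour = 3600 s, so 0.1455 hour = 0.1455 * 3600 = 523.8 s. Sum: 5249.664 + 523.8 = 5773.464 s. Result: 5773.464 s ≈ 5773 s (4 s.f.).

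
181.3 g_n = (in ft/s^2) 1 g_n = 9.80665 m/s^2, so 181.3 g_n = 181.3 * 9.80665 = 1777.9456 m/s^2. 1 ft/s^2 = 0.3048 m/s^2, so 1777.9456 m/s^2 = 1777.9456 / 0.3048 = 5833.155 ft/s^2 ≈ 5833 ft/s^2 (4 s.f.). Final answer: 5833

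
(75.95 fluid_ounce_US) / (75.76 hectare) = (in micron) 1 fluid_ounce_US = 2.957353e-05 m^3, so 75.95 fluid_ounce_US = 75.95 * 2.957353e-05 = 0.0022461096 m^3. 1 hectare = 10000 m^2, so 75.76 hectare = 75.76 * 10000 = 757600 m^2. Combine: 0.0022461096 m^3 / 757600 m^2 = 2.9647698e-09 m. 1 micron = 1e-06 m, so 2.9647698e-09 m = 2.9647698e-09 / 1e-06 = 0.0029647698 micron ≈ 0.002965 micron (4 s.f.). Final answer: 0.002965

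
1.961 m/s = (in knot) 1 knot = 0.51444444 m/s, so 1.961 m/s = 1.961 / 0.51444444 = 3.811879 knot ≈ 3.812 knot (4 s.f.). Final answer: 3.812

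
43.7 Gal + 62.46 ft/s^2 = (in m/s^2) 1 Gal = 0.01 m/s^2, so 43.7 Gal = 43.7 * 0.01 = 0.437 m/s^2. 1 ft/s^2 = 0.3048 m/s^2, so 62.46 ft/s^2 = 62.46 * 0.3048 = 19.037808 m/s^2. Sum: 0.437 + 19.037808 = 19.474808 m/s^2. Result: 19.474808 m/s^2 ≈ 19.47 m/s^2 (4 s.f.). Final answer: 19.47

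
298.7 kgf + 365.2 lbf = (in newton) 1 kgf = 9.80665 N, so 298.7 kgf = 298.7 * 9.80665 = 2929.2464 N. 1 lbf = 4.4482216 N, so 365.2 lbf = 365.2 * 4.4482216 = 1624.4905 N. Sum: 2929.2464 + 1624.4905 = 4553.7369 N. 4553.7369 N = 4553.7369 newton ≈ 4554 newton (4 s.f.). Final answer: 4554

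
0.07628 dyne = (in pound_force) 1 dyne = 1e-05 N, so 0.07628 dyne = 0.07628 * 1e-05 = 7.628e-07 N. 1 pound_force = 4.4482216 N, so 7.628e-07 N = 7.628e-07 / 4.4482216 = 1.7148426e-07 pound_force ≈ 1.715e-07 pound_force (4 s.f.). Final answer: 1.715e-07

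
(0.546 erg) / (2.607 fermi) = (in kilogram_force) 2.136e+06. Check: 1 erg = 1e-07 J, so 0.546 erg = 0.546 * 1e-07 = 5.46e-08 J. 1 fermi = 1e-15 m, so 2.607 fermi = 2.607 * 1e-15 = 2.607e-15 m. Combine: 5.46e-08 J / 2.607e-15 m = 20943613 N. 1 kilogram_force = 9.80665 N, so 20943613 N = 20943613 / 9.80665 = 2135654.2 kilogram_force ≈ 2.136e+06 kilogram_force (4 s.f.).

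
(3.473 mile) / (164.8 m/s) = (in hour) 0.009421. Check: 1 mile = 1609.344 m, so 3.473 mile = 3.473 * 1609.344 = 5589.2517 m. 164.8 m/s is already in m/s. Combine: 5589.2517 m / 164.8 m/s = 33.915362 s. 1 hour = 3600 s, so 33.915362 s = 33.915362 / 3600 = 0.009420934 hour ≈ 0.009421 hour (4 s.f.).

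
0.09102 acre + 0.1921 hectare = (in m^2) 1 acre = 4046.8564 m^2, so 0.09102 acre = 0.09102 * 4046.8564 = 368.34487 m^2. 1 hectare = 10000 m^2, so 0.1921 hectare = 0.1921 * 10000 = 1921 m^2. Sum: 368.34487 + 1921 = 2289.3449 m^2. Result: 2289.3449 m^2 ≈ 2289 m^2 (4 s.f.). Final answer: 2289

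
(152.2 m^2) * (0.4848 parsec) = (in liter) 2.277e+21. Check: 152.2 m^2 is already in m^2. 1 parsec = 3.0856776e+16 m, so 0.4848 parsec = 0.4848 * 3.0856776e+16 = 1.4959365e+16 m. Combine: 152.2 m^2 * 1.4959365e+16 m = 2.2768153e+18 m^3. 1 liter = 0.001 m^3, so 2.2768153e+18 m^3 = 2.2768153e+18 / 0.001 = 2.2768153e+21 liter ≈ 2.277e+21 liter (4 s.f.).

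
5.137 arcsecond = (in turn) 1 arcsecond = 4.8481368e-06 rad, so 5.137 arcsecond = 5.137 * 4.8481368e-06 = 2.4904879e-05 rad. 1 turn = 6.2831853 rad, so 2.4904879e-05 rad = 2.4904879e-05 / 6.2831853 = 3.9637346e-06 turn ≈ 3.964e-06 turn (4 s.f.). Final answer: 3.964e-06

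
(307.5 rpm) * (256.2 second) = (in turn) 1313. Check: 1 rpm = 0.10471976 rad/s, so 307.5 rpm = 307.5 * 0.10471976 = 32.201325 rad/s. 256.2 second = 256.2 s. Combine: 32.201325 rad/s * 256.2 s = 8249.9794 rad. 1 turn = 6.2831853 rad, so 8249.9794 rad = 8249.9794 / 6.2831853 = 1313.025 turn ≈ 1313 turn (4 s.f.).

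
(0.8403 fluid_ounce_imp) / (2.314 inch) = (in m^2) 1 fluid_ounce_imp = 2.8413063e-05 m^3, so 0.8403 fluid_ounce_imp = 0.8403 * 2.8413063e-05 = 2.3875496e-05 m^3. 1 inch = 0.0254 m, so 2.314 inch = 2.314 * 0.0254 = 0.0587756 m. Combine: 2.3875496e-05 m^3 / 0.0587756 m = 0.00040621442 m^2. Result: 0.00040621442 m^2 ≈ 0.0004062 m^2 (4 s.f.). Final answer: 0.0004062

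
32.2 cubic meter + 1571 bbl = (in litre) 32.2 cubic meter = 32.2 m^3. 1 bbl = 0.15898729 m^3, so 1571 bbl = 1571 * 0.15898729 = 249.76904 m^3. Sum: 32.2 + 249.76904 = 281.96904 m^3. 1 litre = 0.001 m^3, so 281.96904 m^3 = 281.96904 / 0.001 = 281969.04 litre ≈ 2.82e+05 litre (4 s.f.). Final answer: 2.82e+05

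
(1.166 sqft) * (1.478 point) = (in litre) 1 sqft = 0.09290304 m^2, so 1.166 sqft = 1.166 * 0.09290304 = 0.10832494 m^2. 1 point = 0.00035277778 m, so 1.478 point = 1.478 * 0.00035277778 = 0.00052140556 m. Combine: 0.10832494 m^2 * 0.00052140556 m = 5.6481228e-05 m^3. 1 litre = 0.001 m^3, so 5.6481228e-05 m^3 = 5.6481228e-05 / 0.001 = 0.056481228 litre ≈ 0.05648 litre (4 s.f.). Final answer: 0.05648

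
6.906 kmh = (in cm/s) 191.8. Check: 1 kmh = 0.27777778 m/s, so 6.906 kmh = 6.906 * 0.27777778 = 1.9183333 m/s. 1 cm/s = 0.01 m/s, so 1.9183333 m/s = 1.9183333 / 0.01 = 191.83333 cm/s ≈ 191.8 cm/s (4 s.f.).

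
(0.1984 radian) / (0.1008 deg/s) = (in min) 0.1984 radian = 0.1984 rad. 1 deg/s = 0.017453293 rad/s, so 0.1008 deg/s = 0.1008 * 0.017453293 = 0.0017592919 rad/s. Combine: 0.1984 rad / 0.0017592919 rad/s = 112.77265 s. 1 min = 60 s, so 112.77265 s = 112.77265 / 60 = 1.8795441 min ≈ 1.88 min (4 s.f.). Final answer: 1.88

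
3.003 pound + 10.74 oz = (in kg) 1 pound = 0.45359237 kg, so 3.003 pound = 3.003 * 0.45359237 = 1.3621379 kg. 1 oz = 0.028349523 kg, so 10.74 oz = 10.74 * 0.028349523 = 0.30447388 kg. Sum: 1.3621379 + 0.30447388 = 1.6666118 kg. Result: 1.6666118 kg ≈ 1.667 kg (4 s.f.). Final answer: 1.667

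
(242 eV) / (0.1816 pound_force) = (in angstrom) 4.8e-07. Check: 1 eV = 1.6021766e-19 J, so 242 eV = 242 * 1.6021766e-19 = 3.8772675e-17 J. 1 pound_force = 4.4482216 N, so 0.1816 pound_force = 0.1816 * 4.4482216 = 0.80779705 N. Combine: 3.8772675e-17 J / 0.80779705 N = 4.799804e-17 m. 1 angstrom = 1e-10 m, so 4.799804e-17 m = 4.799804e-17 / 1e-10 = 4.799804e-07 angstrom ≈ 4.8e-07 angstrom (4 s.f.).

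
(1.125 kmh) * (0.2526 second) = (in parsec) 2.558e-18. Check: 1 kmh = 0.27777778 m/s, so 1.125 kmh = 1.125 * 0.27777778 = 0.3125 m/s. 0.2526 second = 0.2526 s. Combine: 0.3125 m/s * 0.2526 s = 0.0789375 m. 1 parsec = 3.0856776e+16 m, so 0.0789375 m = 0.0789375 / 3.0856776e+16 = 2.5581902e-18 parsec ≈ 2.558e-18 parsec (4 s.f.).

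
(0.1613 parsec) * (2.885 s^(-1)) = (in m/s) 1 parsec = 3.0856776e+16 m, so 0.1613 parsec = 0.1613 * 3.0856776e+16 = 4.9771979e+15 m. 2.885 s^(-1) = 2.885 Hz. Combine: 4.9771979e+15 m * 2.885 Hz = 1.4359216e+16 m/s. Result: 1.4359216e+16 m/s ≈ 1.436e+16 m/s (4 s.f.). Final answer: 1.436e+16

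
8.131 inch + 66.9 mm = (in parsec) 8.861e-18. Check: 1 inch = 0.0254 m, so 8.131 inch = 8.131 * 0.0254 = 0.2065274 m. 1 mm = 0.001 m, so 66.9 mm = 66.9 * 0.001 = 0.0669 m. Sum: 0.2065274 + 0.0669 = 0.2734274 m. 1 parsec = 3.0856776e+16 m, so 0.2734274 m = 0.2734274 / 3.0856776e+16 = 8.8611786e-18 parsec ≈ 8.861e-18 parsec (4 s.f.).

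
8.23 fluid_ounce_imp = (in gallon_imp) 1 fluid_ounce_imp = 2.8413063e-05 m^3, so 8.23 fluid_ounce_imp = 8.23 * 2.8413063e-05 = 0.0002338395 m^3. 1 gallon_imp = 0.00454609 m^3, so 0.0002338395 m^3 = 0.0002338395 / 0.00454609 = 0.0514375 gallon_imp ≈ 0.05144 gallon_imp (4 s.f.). Final answer: 0.05144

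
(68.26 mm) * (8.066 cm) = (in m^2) 1 mm = 0.001 m, so 68.26 mm = 68.26 * 0.001 = 0.06826 m. 1 cm = 0.01 m, so 8.066 cm = 8.066 * 0.01 = 0.08066 m. Combine: 0.06826 m * 0.08066 m = 0.0055058516 m^2. Result: 0.0055058516 m^2 ≈ 0.005506 m^2 (4 s.f.). Final answer: 0.005506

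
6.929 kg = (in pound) 15.28. Check: 1 pound = 0.45359237 kg, so 6.929 kg = 6.929 / 0.45359237 = 15.27583 pound ≈ 15.28 pound (4 s.f.).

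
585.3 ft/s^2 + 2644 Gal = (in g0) 20.89. Check: 1 ft/s^2 = 0.3048 m/s^2, so 585.3 ft/s^2 = 585.3 * 0.3048 = 178.39944 m/s^2. 1 Gal = 0.01 m/s^2, so 2644 Gal = 2644 * 0.01 = 26.44 m/s^2. Sum: 178.39944 + 26.44 = 204.83944 m/s^2. 1 g0 = 9.80665 m/s^2, so 204.83944 m/s^2 = 204.83944 / 9.80665 = 20.88781 g0 ≈ 20.89 g0 (4 s.f.).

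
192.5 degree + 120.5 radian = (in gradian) 1 degree = 0.017453293 rad, so 192.5 degree = 192.5 * 0.017453293 = 3.3597588 rad. 120.5 radian = 120.5 rad. Sum: 3.3597588 + 120.5 = 123.85976 rad. 1 gradian = 0.015707963 rad, so 123.85976 rad = 123.85976 / 0.015707963 = 7885.1571 gradian ≈ 7885 gradian (4 s.f.). Final answer: 7885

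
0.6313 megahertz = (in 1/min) 3.788e+07. Check: 1 megahertz = 1000000 Hz, so 0.6313 megahertz = 0.6313 * 1000000 = 631300 Hz. 1 1/min = 0.016666667 Hz, so 631300 Hz = 631300 / 0.016666667 = 37878000 1/min ≈ 3.788e+07 1/min (4 s.f.).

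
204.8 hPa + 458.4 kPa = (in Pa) 4.789e+05. Check: 1 hPa = 100 Pa, so 204.8 hPa = 204.8 * 100 = 20480 Pa. 1 kPa = 1000 Pa, so 458.4 kPa = 458.4 * 1000 = 458400 Pa. Sum: 20480 + 458400 = 478880 Pa. Result: 478880 Pa ≈ 4.789e+05 Pa (4 s.f.).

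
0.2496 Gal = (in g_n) 1 Gal = 0.01 m/s^2, so 0.2496 Gal = 0.2496 * 0.01 = 0.002496 m/s^2. 1 g_n = 9.80665 m/s^2, so 0.002496 m/s^2 = 0.002496 / 9.80665 = 0.00025452117 g_n ≈ 0.0002545 g_n (4 s.f.). Final answer: 0.0002545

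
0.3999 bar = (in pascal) 3.999e+04. Check: 1 bar = 100000 Pa, so 0.3999 bar = 0.3999 * 100000 = 39990 Pa. 39990 Pa = 39990 pascal ≈ 3.999e+04 pascal (4 s.f.).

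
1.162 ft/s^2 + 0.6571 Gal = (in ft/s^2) 1.184. Check: 1 ft/s^2 = 0.3048 m/s^2, so 1.162 ft/s^2 = 1.162 * 0.3048 = 0.3541776 m/s^2. 1 Gal = 0.01 m/s^2, so 0.6571 Gal = 0.6571 * 0.01 = 0.006571 m/s^2. Sum: 0.3541776 + 0.006571 = 0.3607486 m/s^2. 1 ft/s^2 = 0.3048 m/s^2, so 0.3607486 m/s^2 = 0.3607486 / 0.3048 = 1.1835584 ft/s^2 ≈ 1.184 ft/s^2 (4 s.f.).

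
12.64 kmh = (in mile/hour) 1 kmh = 0.27777778 m/s, so 12.64 kmh = 12.64 * 0.27777778 = 3.5111111 m/s. 1 mile/hour = 0.44704 m/s, so 3.5111111 m/s = 3.5111111 / 0.44704 = 7.8541319 mile/hour ≈ 7.854 mile/hour (4 s.f.). Final answer: 7.854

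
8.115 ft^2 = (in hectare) 1 ft^2 = 0.09290304 m^2, so 8.115 ft^2 = 8.115 * 0.09290304 = 0.75390817 m^2. 1 hectare = 10000 m^2, so 0.75390817 m^2 = 0.75390817 / 10000 = 7.5390817e-05 hectare ≈ 7.539e-05 hectare (4 s.f.). Final answer: 7.539e-05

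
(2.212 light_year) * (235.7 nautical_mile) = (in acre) 1 light_year = 9.4607305e+15 m, so 2.212 light_year = 2.212 * 9.4607305e+15 = 2.0927136e+16 m. 1 nautical_mile = 1852 m, so 235.7 nautical_mile = 235.7 * 1852 = 436516.4 m. Combine: 2.0927136e+16 m * 436516.4 m = 9.135038e+21 m^2. 1 acre = 4046.8564 m^2, so 9.135038e+21 m^2 = 9.135038e+21 / 4046.8564 = 2.257317e+18 acre ≈ 2.257e+18 acre (4 s.f.). Final answer: 2.257e+18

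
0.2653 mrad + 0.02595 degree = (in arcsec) 1 mrad = 0.001 rad, so 0.2653 mrad = 0.2653 * 0.001 = 0.0002653 rad. 1 degree = 0.017453293 rad, so 0.02595 degree = 0.02595 * 0.017453293 = 0.00045291294 rad. Sum: 0.0002653 + 0.00045291294 = 0.00071821294 rad. 1 arcsec = 4.8481368e-06 rad, so 0.00071821294 rad = 0.00071821294 / 4.8481368e-06 = 148.14205 arcsec ≈ 148.1 arcsec (4 s.f.). Final answer: 148.1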